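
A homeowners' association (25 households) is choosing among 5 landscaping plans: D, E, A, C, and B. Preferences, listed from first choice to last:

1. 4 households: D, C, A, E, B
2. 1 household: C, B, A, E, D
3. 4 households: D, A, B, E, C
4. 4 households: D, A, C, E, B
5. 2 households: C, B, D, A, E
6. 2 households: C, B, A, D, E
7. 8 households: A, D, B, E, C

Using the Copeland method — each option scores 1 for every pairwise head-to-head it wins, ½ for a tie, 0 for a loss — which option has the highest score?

D

D: beats E, A, C, and B → score 4.
E: loses to D, A, C, and B → score 0.
A: beats E, C, and B; loses to D → score 3.
C: beats E and B; loses to D and A → score 2.
B: beats E; loses to D, A, and C → score 1.
D has the best pairwise record.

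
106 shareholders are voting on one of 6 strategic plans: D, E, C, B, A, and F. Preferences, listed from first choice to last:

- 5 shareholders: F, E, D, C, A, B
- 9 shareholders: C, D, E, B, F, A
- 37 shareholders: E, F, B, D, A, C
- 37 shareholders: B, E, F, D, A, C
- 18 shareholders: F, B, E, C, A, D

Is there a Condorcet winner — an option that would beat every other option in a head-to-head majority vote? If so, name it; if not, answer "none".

Checking pairwise contests:
E beats D 97–9.
B beats E 55–51.
D beats C 79–27.
F beats B 60–46.
D beats A 88–18.
E beats F 83–23.
Every option loses at least one head-to-head, so there is no Condorcet winner.

none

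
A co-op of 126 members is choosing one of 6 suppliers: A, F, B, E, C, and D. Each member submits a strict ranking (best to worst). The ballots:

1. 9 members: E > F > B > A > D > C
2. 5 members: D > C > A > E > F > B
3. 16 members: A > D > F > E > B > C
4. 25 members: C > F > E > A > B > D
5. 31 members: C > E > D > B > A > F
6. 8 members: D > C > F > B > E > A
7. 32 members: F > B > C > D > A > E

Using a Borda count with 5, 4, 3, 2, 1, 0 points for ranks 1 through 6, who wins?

C

A: 9·2 + 5·3 + 16·5 + 25·2 + 31·1 + 8·0 + 32·1 = 226
F: 9·4 + 5·1 + 16·3 + 25·4 + 31·0 + 8·3 + 32·5 = 373
B: 9·3 + 5·0 + 16·1 + 25·1 + 31·2 + 8·2 + 32·4 = 274
E: 9·5 + 5·2 + 16·2 + 25·3 + 31·4 + 8·1 + 32·0 = 294
C: 9·0 + 5·4 + 16·0 + 25·5 + 31·5 + 8·4 + 32·3 = 428
D: 9·1 + 5·5 + 16·4 + 25·0 + 31·3 + 8·5 + 32·2 = 295
C has the highest Borda score (428).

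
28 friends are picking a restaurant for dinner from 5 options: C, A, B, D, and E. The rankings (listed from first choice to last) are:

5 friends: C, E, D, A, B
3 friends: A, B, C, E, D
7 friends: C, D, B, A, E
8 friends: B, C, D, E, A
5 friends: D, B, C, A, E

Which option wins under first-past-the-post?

First-place votes: C 12, A 3, B 8, D 5, E 0.
C has the most first-place votes.

C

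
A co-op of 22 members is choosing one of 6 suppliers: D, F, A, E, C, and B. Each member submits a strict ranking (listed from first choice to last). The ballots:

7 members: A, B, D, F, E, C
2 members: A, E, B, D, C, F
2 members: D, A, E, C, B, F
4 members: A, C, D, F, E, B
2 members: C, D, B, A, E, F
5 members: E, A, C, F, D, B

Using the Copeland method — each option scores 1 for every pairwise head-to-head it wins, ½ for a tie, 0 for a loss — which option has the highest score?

D: beats F, E, and B; ties C; loses to A → score 3.5.
F: ties E; loses to D, A, C, and B → score 0.5.
A: beats D, F, E, C, and B → score 5.
E: beats C and B; ties F; loses to D and A → score 2.5.
C: beats F and B; ties D; loses to A and E → score 2.5.
B: beats F; loses to D, A, E, and C → score 1.
A has the best pairwise record.

A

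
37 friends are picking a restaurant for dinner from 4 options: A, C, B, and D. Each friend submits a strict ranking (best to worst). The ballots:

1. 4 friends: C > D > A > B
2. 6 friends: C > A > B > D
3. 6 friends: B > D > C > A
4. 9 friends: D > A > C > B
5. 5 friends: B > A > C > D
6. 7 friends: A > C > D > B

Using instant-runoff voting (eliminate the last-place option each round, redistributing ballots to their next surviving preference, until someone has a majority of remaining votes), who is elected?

Round 1: A 7, C 10, B 11, D 9. Eliminate A.
Round 2: C 17, B 11, D 9. Eliminate D.
Round 3: C 26, B 11. C has a majority.

C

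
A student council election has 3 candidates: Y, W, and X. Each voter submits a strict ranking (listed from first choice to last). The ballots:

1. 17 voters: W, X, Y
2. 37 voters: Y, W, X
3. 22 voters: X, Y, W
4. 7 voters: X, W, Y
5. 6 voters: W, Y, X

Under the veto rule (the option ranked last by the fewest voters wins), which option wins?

W

Last-place votes: Y 24, W 22, X 43.
W is ranked last by the fewest voters, so W wins.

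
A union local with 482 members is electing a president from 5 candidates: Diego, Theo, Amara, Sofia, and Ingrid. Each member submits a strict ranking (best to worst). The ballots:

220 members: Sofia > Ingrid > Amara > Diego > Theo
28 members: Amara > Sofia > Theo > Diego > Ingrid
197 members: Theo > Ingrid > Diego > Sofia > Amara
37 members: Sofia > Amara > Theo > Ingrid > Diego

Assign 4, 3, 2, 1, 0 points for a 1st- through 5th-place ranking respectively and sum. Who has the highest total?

Diego: 220·1 + 28·1 + 197·2 + 37·0 = 642
Theo: 220·0 + 28·2 + 197·4 + 37·2 = 918
Amara: 220·2 + 28·4 + 197·0 + 37·3 = 663
Sofia: 220·4 + 28·3 + 197·1 + 37·4 = 1309
Ingrid: 220·3 + 28·0 + 197·3 + 37·1 = 1288
Sofia has the highest Borda score (1309).

Sofia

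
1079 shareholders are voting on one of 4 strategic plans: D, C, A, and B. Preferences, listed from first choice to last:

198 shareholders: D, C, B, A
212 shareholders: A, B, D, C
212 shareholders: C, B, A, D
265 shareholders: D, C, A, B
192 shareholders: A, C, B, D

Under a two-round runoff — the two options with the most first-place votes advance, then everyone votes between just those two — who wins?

A

Round 1 first-place votes: D 463, C 212, A 404, B 0.
D and A advance.
Runoff: D is preferred to A by 463 voters; A by 616.
A wins the runoff.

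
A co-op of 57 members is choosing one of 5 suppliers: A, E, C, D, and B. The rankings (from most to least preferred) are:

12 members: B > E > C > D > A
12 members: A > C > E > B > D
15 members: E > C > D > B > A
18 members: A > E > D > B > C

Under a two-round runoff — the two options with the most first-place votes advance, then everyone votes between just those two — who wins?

A

Round 1 first-place votes: A 30, E 15, C 0, D 0, B 12.
A and E advance.
Runoff: A is preferred to E by 30 voters; E by 27.
A wins the runoff.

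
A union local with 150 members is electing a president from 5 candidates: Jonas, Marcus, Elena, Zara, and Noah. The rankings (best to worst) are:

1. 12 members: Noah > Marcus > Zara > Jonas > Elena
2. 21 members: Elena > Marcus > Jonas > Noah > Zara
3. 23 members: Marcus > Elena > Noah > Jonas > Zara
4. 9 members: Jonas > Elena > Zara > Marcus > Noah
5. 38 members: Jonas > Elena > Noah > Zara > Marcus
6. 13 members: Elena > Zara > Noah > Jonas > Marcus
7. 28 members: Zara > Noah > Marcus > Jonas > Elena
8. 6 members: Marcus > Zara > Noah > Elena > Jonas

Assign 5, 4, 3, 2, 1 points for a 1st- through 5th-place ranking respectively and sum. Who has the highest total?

Elena

Jonas: 12·2 + 21·3 + 23·2 + 9·5 + 38·5 + 13·2 + 28·2 + 6·1 = 456
Marcus: 12·4 + 21·4 + 23·5 + 9·2 + 38·1 + 13·1 + 28·3 + 6·5 = 430
Elena: 12·1 + 21·5 + 23·4 + 9·4 + 38·4 + 13·5 + 28·1 + 6·2 = 502
Zara: 12·3 + 21·1 + 23·1 + 9·3 + 38·2 + 13·4 + 28·5 + 6·4 = 399
Noah: 12·5 + 21·2 + 23·3 + 9·1 + 38·3 + 13·3 + 28·4 + 6·3 = 463
Elena has the highest Borda score (502).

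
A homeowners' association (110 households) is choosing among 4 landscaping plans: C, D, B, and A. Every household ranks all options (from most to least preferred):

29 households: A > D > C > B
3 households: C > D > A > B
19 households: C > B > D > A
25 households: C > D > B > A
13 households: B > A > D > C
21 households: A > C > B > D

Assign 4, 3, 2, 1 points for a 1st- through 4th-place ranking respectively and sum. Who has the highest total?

C: 29·2 + 3·4 + 19·4 + 25·4 + 13·1 + 21·3 = 322
D: 29·3 + 3·3 + 19·2 + 25·3 + 13·2 + 21·1 = 256
B: 29·1 + 3·1 + 19·3 + 25·2 + 13·4 + 21·2 = 233
A: 29·4 + 3·2 + 19·1 + 25·1 + 13·3 + 21·4 = 289
C has the highest Borda score (322).

C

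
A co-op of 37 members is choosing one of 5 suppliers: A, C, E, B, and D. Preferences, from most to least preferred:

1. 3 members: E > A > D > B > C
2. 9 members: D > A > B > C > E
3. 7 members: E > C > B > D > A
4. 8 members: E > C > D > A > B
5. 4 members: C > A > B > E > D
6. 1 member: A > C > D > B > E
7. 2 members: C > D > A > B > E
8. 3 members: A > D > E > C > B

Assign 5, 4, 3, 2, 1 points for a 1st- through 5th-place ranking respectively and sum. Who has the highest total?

C

A: 3·4 + 9·4 + 7·1 + 8·2 + 4·4 + 1·5 + 2·3 + 3·5 = 113
C: 3·1 + 9·2 + 7·4 + 8·4 + 4·5 + 1·4 + 2·5 + 3·2 = 121
E: 3·5 + 9·1 + 7·5 + 8·5 + 4·2 + 1·1 + 2·1 + 3·3 = 119
B: 3·2 + 9·3 + 7·3 + 8·1 + 4·3 + 1·2 + 2·2 + 3·1 = 83
D: 3·3 + 9·5 + 7·2 + 8·3 + 4·1 + 1·3 + 2·4 + 3·4 = 119
C has the highest Borda score (121).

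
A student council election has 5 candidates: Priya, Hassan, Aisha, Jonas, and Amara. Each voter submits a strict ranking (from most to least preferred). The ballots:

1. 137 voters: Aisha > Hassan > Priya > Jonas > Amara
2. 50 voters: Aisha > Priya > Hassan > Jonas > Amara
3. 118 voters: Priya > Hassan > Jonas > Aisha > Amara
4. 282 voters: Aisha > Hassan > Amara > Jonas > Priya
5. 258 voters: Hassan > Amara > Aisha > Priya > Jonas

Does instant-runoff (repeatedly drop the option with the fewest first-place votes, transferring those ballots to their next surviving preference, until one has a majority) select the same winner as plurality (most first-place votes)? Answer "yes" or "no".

Instant-runoff — R1 Priya 118, Hassan 258, Aisha 469, Jonas 0, Amara 0 (Aisha winner). Winner: Aisha.
Plurality — first-place votes: Priya 118, Hassan 258, Aisha 469, Jonas 0, Amara 0. Winner: Aisha.
The two methods agree.

yes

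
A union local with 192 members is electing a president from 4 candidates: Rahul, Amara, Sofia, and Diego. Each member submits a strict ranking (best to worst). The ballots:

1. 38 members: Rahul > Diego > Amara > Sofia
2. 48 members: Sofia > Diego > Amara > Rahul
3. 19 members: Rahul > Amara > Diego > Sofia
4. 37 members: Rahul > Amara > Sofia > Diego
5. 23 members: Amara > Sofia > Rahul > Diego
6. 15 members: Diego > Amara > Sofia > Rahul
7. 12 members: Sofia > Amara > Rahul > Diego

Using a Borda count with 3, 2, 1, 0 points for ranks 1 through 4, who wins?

Amara

Rahul: 38·3 + 48·0 + 19·3 + 37·3 + 23·1 + 15·0 + 12·1 = 317
Amara: 38·1 + 48·1 + 19·2 + 37·2 + 23·3 + 15·2 + 12·2 = 321
Sofia: 38·0 + 48·3 + 19·0 + 37·1 + 23·2 + 15·1 + 12·3 = 278
Diego: 38·2 + 48·2 + 19·1 + 37·0 + 23·0 + 15·3 + 12·0 = 236
Amara has the highest Borda score (321).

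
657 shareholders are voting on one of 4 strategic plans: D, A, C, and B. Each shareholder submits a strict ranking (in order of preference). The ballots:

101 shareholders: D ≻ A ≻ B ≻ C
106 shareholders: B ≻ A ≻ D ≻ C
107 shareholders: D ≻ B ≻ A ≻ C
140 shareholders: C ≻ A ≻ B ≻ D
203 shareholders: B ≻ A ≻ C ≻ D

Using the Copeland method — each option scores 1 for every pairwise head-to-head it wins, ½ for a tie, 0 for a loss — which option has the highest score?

D: loses to A, C, and B → score 0.
A: beats D and C; loses to B → score 2.
C: beats D; loses to A and B → score 1.
B: beats D, A, and C → score 3.
B has the best pairwise record.

B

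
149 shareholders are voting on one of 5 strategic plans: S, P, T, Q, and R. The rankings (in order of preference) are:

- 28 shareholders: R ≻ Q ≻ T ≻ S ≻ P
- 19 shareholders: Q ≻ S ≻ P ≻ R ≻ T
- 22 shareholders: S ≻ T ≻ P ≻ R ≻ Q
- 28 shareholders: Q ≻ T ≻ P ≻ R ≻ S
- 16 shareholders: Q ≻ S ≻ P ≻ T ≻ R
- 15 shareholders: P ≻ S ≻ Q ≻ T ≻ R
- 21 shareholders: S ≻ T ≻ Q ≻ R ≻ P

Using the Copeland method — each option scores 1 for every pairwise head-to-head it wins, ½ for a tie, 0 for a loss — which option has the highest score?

Q

S: beats P, T, and R; loses to Q → score 3.
P: beats R; loses to S, T, and Q → score 1.
T: beats P and R; loses to S and Q → score 2.
Q: beats S, P, T, and R → score 4.
R: loses to S, P, T, and Q → score 0.
Q has the best pairwise record.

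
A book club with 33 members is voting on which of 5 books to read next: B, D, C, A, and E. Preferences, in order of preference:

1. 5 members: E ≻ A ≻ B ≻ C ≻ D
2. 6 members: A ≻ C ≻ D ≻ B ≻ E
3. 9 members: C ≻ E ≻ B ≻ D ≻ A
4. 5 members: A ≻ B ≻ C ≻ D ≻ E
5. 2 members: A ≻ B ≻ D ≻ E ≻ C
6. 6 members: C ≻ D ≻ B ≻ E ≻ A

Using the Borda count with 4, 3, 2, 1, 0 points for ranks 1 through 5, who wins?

B: 5·2 + 6·1 + 9·2 + 5·3 + 2·3 + 6·2 = 67
D: 5·0 + 6·2 + 9·1 + 5·1 + 2·2 + 6·3 = 48
C: 5·1 + 6·3 + 9·4 + 5·2 + 2·0 + 6·4 = 93
A: 5·3 + 6·4 + 9·0 + 5·4 + 2·4 + 6·0 = 67
E: 5·4 + 6·0 + 9·3 + 5·0 + 2·1 + 6·1 = 55
C has the highest Borda score (93).

C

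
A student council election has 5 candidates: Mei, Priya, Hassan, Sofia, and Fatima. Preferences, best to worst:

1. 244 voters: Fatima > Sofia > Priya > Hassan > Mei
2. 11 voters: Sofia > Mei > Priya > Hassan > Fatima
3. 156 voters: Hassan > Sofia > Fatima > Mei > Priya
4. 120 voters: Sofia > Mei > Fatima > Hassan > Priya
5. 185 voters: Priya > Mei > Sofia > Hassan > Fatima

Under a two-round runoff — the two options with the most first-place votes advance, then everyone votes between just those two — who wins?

Fatima

Round 1 first-place votes: Mei 0, Priya 185, Hassan 156, Sofia 131, Fatima 244.
Fatima and Priya advance.
Runoff: Fatima is preferred to Priya by 520 voters; Priya by 196.
Fatima wins the runoff.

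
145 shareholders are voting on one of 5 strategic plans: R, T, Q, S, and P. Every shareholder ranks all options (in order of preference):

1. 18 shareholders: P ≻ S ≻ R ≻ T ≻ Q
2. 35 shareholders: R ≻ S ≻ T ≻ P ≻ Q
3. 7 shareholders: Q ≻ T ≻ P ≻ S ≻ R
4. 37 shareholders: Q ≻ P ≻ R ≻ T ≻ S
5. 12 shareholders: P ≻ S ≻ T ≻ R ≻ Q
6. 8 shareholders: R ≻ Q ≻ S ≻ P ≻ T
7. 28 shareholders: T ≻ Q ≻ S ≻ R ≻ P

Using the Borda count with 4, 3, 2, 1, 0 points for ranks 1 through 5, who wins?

R: 18·2 + 35·4 + 7·0 + 37·2 + 12·1 + 8·4 + 28·1 = 322
T: 18·1 + 35·2 + 7·3 + 37·1 + 12·2 + 8·0 + 28·4 = 282
Q: 18·0 + 35·0 + 7·4 + 37·4 + 12·0 + 8·3 + 28·3 = 284
S: 18·3 + 35·3 + 7·1 + 37·0 + 12·3 + 8·2 + 28·2 = 274
P: 18·4 + 35·1 + 7·2 + 37·3 + 12·4 + 8·1 + 28·0 = 288
R has the highest Borda score (322).

R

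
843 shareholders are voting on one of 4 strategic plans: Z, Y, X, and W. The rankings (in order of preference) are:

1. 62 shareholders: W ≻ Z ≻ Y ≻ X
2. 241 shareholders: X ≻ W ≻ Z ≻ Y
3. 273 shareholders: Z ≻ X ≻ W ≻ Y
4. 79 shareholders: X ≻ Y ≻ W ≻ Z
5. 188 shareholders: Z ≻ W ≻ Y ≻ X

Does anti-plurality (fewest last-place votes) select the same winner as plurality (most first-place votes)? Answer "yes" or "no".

Anti-plurality — last-place votes: Z 79, Y 514, X 250, W 0. Winner: W.
Plurality — first-place votes: Z 461, Y 0, X 320, W 62. Winner: Z.
The two methods disagree.

no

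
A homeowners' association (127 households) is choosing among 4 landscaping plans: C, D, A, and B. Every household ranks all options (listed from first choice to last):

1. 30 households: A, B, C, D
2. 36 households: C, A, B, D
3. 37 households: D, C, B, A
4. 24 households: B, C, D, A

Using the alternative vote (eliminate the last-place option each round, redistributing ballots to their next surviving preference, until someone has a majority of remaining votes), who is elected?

C

Round 1: C 36, D 37, A 30, B 24. Eliminate B.
Round 2: C 60, D 37, A 30. Eliminate A.
Round 3: C 90, D 37. C has a majority.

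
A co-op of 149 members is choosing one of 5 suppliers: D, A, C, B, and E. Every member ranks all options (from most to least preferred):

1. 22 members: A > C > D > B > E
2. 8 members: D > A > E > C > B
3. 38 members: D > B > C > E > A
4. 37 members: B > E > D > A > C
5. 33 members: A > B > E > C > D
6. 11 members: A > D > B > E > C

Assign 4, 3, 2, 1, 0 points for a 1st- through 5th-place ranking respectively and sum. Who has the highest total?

D: 22·2 + 8·4 + 38·4 + 37·2 + 33·0 + 11·3 = 335
A: 22·4 + 8·3 + 38·0 + 37·1 + 33·4 + 11·4 = 325
C: 22·3 + 8·1 + 38·2 + 37·0 + 33·1 + 11·0 = 183
B: 22·1 + 8·0 + 38·3 + 37·4 + 33·3 + 11·2 = 405
E: 22·0 + 8·2 + 38·1 + 37·3 + 33·2 + 11·1 = 242
B has the highest Borda score (405).

B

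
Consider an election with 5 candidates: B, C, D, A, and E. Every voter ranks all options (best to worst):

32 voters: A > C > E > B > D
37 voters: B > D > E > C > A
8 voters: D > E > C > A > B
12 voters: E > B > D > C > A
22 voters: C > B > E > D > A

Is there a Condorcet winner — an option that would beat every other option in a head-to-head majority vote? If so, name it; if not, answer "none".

none

Checking pairwise contests:
C beats B 62–49.
D beats C 57–54.
B beats D 103–8.
B beats A 71–40.
B beats E 59–52.
Every option loses at least one head-to-head, so there is no Condorcet winner.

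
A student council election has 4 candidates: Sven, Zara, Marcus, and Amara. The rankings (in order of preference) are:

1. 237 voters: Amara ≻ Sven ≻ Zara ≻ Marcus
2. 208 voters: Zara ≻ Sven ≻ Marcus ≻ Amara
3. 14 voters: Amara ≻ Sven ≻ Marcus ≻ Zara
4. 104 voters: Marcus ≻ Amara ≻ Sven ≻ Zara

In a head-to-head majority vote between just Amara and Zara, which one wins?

Amara

Voters preferring Amara to Zara: 355; preferring Zara to Amara: 208.
Amara wins the head-to-head.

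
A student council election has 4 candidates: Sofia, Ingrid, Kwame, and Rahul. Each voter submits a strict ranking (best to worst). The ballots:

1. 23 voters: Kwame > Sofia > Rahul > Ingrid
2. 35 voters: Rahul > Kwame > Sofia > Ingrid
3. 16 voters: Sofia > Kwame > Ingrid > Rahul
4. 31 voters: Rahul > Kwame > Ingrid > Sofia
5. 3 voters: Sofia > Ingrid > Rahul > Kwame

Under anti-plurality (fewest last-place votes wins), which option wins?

Last-place votes: Sofia 31, Ingrid 58, Kwame 3, Rahul 16.
Kwame is ranked last by the fewest voters, so Kwame wins.

Kwame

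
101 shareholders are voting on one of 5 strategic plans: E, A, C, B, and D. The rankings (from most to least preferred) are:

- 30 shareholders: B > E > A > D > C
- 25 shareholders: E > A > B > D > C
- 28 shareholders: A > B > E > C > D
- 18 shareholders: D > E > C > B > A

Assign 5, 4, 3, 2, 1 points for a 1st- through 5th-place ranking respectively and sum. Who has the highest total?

E: 30·4 + 25·5 + 28·3 + 18·4 = 401
A: 30·3 + 25·4 + 28·5 + 18·1 = 348
C: 30·1 + 25·1 + 28·2 + 18·3 = 165
B: 30·5 + 25·3 + 28·4 + 18·2 = 373
D: 30·2 + 25·2 + 28·1 + 18·5 = 228
E has the highest Borda score (401).

E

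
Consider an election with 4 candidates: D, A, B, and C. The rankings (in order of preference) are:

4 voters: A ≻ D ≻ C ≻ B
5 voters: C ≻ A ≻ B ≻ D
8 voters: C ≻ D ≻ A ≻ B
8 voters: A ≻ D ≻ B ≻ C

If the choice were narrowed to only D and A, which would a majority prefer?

Voters preferring D to A: 8; preferring A to D: 17.
A wins the head-to-head.

A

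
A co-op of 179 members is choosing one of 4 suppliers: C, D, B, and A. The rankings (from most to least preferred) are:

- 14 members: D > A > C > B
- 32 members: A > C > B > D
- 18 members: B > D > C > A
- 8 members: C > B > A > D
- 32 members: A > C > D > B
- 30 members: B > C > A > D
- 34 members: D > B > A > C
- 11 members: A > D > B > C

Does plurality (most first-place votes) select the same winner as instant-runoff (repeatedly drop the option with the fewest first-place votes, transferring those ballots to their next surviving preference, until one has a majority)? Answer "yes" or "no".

Plurality — first-place votes: C 8, D 48, B 48, A 75. Winner: A.
Instant-runoff — R1 C 8, D 48, B 48, A 75 (C out); R2 D 48, B 56, A 75 (D out); R3 B 90, A 89 (B winner). Winner: B.
The two methods disagree.

no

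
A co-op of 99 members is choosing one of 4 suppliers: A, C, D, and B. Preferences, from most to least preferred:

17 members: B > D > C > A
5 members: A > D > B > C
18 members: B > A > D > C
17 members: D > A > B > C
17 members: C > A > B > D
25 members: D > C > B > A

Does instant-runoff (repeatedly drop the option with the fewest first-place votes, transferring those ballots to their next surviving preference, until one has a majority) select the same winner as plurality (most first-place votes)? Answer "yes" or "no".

no

Instant-runoff — R1 A 5, C 17, D 42, B 35 (A out); R2 C 17, D 47, B 35 (C out); R3 D 47, B 52 (B winner). Winner: B.
Plurality — first-place votes: A 5, C 17, D 42, B 35. Winner: D.
The two methods disagree.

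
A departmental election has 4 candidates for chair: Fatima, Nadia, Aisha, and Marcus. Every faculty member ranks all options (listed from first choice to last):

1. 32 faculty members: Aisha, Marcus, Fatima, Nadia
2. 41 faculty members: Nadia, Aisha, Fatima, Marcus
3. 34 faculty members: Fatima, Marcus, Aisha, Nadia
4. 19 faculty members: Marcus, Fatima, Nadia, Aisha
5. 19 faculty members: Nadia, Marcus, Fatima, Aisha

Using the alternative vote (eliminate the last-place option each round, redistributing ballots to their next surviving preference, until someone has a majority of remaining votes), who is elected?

Fatima

Round 1: Fatima 34, Nadia 60, Aisha 32, Marcus 19. Eliminate Marcus.
Round 2: Fatima 53, Nadia 60, Aisha 32. Eliminate Aisha.
Round 3: Fatima 85, Nadia 60. Fatima has a majority.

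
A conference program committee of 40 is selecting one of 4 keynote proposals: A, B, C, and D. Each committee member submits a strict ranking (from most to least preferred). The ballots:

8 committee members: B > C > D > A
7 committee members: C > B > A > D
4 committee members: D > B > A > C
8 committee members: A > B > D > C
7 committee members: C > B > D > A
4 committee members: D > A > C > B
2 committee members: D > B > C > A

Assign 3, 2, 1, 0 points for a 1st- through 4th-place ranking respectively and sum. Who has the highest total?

A: 8·0 + 7·1 + 4·1 + 8·3 + 7·0 + 4·2 + 2·0 = 43
B: 8·3 + 7·2 + 4·2 + 8·2 + 7·2 + 4·0 + 2·2 = 80
C: 8·2 + 7·3 + 4·0 + 8·0 + 7·3 + 4·1 + 2·1 = 64
D: 8·1 + 7·0 + 4·3 + 8·1 + 7·1 + 4·3 + 2·3 = 53
B has the highest Borda score (80).

B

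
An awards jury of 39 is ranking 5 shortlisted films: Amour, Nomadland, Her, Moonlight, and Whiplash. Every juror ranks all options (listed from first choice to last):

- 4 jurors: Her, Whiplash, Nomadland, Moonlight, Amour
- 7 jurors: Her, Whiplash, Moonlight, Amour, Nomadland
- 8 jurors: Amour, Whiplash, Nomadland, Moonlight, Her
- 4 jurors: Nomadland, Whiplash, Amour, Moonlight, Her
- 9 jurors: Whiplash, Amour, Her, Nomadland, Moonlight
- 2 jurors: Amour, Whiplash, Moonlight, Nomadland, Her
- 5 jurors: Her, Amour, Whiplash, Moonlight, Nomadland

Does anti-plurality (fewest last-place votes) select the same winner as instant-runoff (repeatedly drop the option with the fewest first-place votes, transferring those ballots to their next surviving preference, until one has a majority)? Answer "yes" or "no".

yes

Anti-plurality — last-place votes: Amour 4, Nomadland 12, Her 14, Moonlight 9, Whiplash 0. Winner: Whiplash.
Instant-runoff — R1 Amour 10, Nomadland 4, Her 16, Moonlight 0, Whiplash 9 (Moonlight out); R2 Amour 10, Nomadland 4, Her 16, Whiplash 9 (Nomadland out); R3 Amour 10, Her 16, Whiplash 13 (Amour out); R4 Her 16, Whiplash 23 (Whiplash winner). Winner: Whiplash.
The two methods agree.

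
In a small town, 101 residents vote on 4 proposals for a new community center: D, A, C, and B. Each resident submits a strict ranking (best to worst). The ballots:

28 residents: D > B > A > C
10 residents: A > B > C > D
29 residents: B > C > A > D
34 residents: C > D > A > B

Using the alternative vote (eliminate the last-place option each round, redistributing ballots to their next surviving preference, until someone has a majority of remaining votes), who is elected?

Round 1: D 28, A 10, C 34, B 29. Eliminate A.
Round 2: D 28, C 34, B 39. Eliminate D.
Round 3: C 34, B 67. B has a majority.

B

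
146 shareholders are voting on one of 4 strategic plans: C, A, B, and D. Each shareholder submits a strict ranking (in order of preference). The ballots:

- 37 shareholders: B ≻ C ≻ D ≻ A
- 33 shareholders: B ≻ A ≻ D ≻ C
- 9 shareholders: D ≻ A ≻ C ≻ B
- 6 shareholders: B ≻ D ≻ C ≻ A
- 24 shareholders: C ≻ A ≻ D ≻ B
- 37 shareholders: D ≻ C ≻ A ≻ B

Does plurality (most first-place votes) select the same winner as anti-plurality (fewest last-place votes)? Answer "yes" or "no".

Plurality — first-place votes: C 24, A 0, B 76, D 46. Winner: B.
Anti-plurality — last-place votes: C 33, A 43, B 70, D 0. Winner: D.
The two methods disagree.

no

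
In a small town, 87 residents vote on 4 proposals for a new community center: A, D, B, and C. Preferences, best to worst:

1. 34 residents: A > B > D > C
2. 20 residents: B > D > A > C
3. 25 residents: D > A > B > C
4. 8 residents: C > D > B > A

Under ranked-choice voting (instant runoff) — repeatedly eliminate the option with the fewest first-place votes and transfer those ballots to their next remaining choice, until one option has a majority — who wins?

Round 1: A 34, D 25, B 20, C 8. Eliminate C.
Round 2: A 34, D 33, B 20. Eliminate B.
Round 3: A 34, D 53. D has a majority.

D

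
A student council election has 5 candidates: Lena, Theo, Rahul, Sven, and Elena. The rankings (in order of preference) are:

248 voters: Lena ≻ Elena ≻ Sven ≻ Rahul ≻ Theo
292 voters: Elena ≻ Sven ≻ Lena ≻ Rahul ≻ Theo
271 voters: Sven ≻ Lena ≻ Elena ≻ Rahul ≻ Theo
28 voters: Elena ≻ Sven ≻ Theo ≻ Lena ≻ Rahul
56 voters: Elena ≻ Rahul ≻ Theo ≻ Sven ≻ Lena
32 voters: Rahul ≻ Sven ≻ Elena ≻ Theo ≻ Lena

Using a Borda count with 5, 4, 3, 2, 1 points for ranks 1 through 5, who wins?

Elena

Lena: 248·5 + 292·3 + 271·4 + 28·2 + 56·1 + 32·1 = 3344
Theo: 248·1 + 292·1 + 271·1 + 28·3 + 56·3 + 32·2 = 1127
Rahul: 248·2 + 292·2 + 271·2 + 28·1 + 56·4 + 32·5 = 2034
Sven: 248·3 + 292·4 + 271·5 + 28·4 + 56·2 + 32·4 = 3619
Elena: 248·4 + 292·5 + 271·3 + 28·5 + 56·5 + 32·3 = 3781
Elena has the highest Borda score (3781).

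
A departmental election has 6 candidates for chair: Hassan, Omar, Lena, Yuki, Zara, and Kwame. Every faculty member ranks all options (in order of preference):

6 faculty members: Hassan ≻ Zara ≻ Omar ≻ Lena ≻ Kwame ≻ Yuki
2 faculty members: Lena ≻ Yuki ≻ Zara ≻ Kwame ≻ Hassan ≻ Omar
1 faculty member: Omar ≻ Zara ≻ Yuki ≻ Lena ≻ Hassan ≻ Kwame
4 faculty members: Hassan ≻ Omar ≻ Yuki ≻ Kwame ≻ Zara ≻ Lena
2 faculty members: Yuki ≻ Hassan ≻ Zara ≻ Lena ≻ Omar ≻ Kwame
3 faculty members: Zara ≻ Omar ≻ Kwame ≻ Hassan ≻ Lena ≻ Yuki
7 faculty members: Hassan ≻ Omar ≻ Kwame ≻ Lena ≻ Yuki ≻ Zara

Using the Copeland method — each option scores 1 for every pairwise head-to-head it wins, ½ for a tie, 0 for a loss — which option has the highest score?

Hassan

Hassan: beats Omar, Lena, Yuki, Zara, and Kwame → score 5.
Omar: beats Lena, Yuki, and Kwame; loses to Hassan and Zara → score 3.
Lena: beats Yuki; loses to Hassan, Omar, Zara, and Kwame → score 1.
Yuki: beats Zara; loses to Hassan, Omar, Lena, and Kwame → score 1.
Zara: beats Omar, Lena, and Kwame; loses to Hassan and Yuki → score 3.
Kwame: beats Lena and Yuki; loses to Hassan, Omar, and Zara → score 2.
Hassan has the best pairwise record.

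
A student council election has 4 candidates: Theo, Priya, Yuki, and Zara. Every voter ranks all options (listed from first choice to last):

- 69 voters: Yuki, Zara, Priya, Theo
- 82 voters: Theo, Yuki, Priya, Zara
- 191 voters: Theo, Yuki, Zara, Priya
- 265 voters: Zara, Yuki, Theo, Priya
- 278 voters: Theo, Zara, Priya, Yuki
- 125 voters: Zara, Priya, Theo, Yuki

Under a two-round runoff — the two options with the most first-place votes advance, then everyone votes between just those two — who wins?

Round 1 first-place votes: Theo 551, Priya 0, Yuki 69, Zara 390.
Theo and Zara advance.
Runoff: Theo is preferred to Zara by 551 voters; Zara by 459.
Theo wins the runoff.

Theo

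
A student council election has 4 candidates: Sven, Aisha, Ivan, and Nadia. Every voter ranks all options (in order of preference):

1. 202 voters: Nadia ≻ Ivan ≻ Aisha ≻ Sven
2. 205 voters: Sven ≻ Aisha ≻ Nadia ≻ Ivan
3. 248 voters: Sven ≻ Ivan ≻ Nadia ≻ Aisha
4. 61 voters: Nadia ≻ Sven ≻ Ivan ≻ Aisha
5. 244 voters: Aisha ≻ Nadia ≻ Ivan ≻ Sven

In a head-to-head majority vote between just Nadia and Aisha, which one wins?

Nadia

Voters preferring Nadia to Aisha: 511; preferring Aisha to Nadia: 449.
Nadia wins the head-to-head.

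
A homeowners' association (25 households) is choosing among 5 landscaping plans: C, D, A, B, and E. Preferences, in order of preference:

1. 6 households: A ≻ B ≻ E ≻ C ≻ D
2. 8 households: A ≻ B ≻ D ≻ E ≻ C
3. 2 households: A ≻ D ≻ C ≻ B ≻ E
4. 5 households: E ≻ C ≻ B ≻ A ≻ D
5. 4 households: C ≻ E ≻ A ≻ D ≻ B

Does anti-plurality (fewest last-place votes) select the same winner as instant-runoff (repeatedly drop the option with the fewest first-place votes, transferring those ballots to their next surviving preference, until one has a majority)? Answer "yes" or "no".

Anti-plurality — last-place votes: C 8, D 11, A 0, B 4, E 2. Winner: A.
Instant-runoff — R1 C 4, D 0, A 16, B 0, E 5 (A winner). Winner: A.
The two methods agree.

yes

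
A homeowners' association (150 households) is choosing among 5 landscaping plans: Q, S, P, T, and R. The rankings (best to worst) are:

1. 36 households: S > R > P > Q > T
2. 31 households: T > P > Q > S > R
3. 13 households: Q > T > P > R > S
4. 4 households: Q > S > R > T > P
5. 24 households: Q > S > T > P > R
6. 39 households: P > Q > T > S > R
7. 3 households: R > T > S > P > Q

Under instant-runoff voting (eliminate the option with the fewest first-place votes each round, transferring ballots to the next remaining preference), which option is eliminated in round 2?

Round 1: Q 41, S 36, P 39, T 31, R 3. Eliminate R.
Round 2: Q 41, S 36, P 39, T 34. Eliminate T.

T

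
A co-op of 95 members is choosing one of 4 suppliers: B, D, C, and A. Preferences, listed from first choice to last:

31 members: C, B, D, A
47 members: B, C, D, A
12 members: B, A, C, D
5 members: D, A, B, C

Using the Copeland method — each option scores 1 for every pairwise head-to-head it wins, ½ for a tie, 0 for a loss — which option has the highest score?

B: beats D, C, and A → score 3.
D: beats A; loses to B and C → score 1.
C: beats D and A; loses to B → score 2.
A: loses to B, D, and C → score 0.
B has the best pairwise record.

B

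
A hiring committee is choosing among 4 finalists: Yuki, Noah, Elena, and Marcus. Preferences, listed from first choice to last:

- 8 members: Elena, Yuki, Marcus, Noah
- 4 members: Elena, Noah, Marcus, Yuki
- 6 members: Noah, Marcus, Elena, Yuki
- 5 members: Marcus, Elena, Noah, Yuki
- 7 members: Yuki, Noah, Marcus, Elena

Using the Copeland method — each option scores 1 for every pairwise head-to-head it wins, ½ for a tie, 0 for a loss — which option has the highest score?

Yuki: ties Noah and Marcus; loses to Elena → score 1.
Noah: beats Marcus; ties Yuki; loses to Elena → score 1.5.
Elena: beats Yuki and Noah; loses to Marcus → score 2.
Marcus: beats Elena; ties Yuki; loses to Noah → score 1.5.
Elena has the best pairwise record.

Elena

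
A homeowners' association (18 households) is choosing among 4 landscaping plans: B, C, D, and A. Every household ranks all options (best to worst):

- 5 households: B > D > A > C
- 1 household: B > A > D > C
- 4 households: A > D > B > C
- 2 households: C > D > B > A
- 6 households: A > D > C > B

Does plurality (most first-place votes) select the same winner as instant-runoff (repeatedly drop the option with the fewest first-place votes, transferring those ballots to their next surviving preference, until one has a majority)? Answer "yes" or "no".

yes

Plurality — first-place votes: B 6, C 2, D 0, A 10. Winner: A.
Instant-runoff — R1 B 6, C 2, D 0, A 10 (A winner). Winner: A.
The two methods agree.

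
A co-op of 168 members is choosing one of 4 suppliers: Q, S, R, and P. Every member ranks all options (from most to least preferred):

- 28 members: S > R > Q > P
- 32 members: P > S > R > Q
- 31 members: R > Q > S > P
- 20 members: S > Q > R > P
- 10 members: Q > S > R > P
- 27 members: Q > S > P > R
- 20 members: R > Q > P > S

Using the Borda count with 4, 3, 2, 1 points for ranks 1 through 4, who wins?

S

Q: 28·2 + 32·1 + 31·3 + 20·3 + 10·4 + 27·4 + 20·3 = 449
S: 28·4 + 32·3 + 31·2 + 20·4 + 10·3 + 27·3 + 20·1 = 481
R: 28·3 + 32·2 + 31·4 + 20·2 + 10·2 + 27·1 + 20·4 = 439
P: 28·1 + 32·4 + 31·1 + 20·1 + 10·1 + 27·2 + 20·2 = 311
S has the highest Borda score (481).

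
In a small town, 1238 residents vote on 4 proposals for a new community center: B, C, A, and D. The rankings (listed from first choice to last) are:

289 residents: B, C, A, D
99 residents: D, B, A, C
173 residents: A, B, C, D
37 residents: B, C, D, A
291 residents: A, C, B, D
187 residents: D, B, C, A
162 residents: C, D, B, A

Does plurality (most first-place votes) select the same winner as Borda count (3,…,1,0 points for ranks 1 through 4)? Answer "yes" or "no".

Plurality — first-place votes: B 326, C 162, A 464, D 286. Winner: A.
Borda — scores: B 2349, C 2080, A 1780, D 1219. Winner: B.
The two methods disagree.

no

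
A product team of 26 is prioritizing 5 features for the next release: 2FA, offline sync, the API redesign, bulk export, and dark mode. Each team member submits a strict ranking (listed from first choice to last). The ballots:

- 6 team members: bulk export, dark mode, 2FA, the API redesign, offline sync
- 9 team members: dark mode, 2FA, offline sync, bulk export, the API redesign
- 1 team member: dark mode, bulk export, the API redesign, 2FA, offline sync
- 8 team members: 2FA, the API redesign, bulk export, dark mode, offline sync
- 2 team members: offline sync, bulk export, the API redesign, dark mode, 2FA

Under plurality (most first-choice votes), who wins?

First-place votes: 2FA 8, offline sync 2, the API redesign 0, bulk export 6, dark mode 10.
dark mode has the most first-place votes.

dark mode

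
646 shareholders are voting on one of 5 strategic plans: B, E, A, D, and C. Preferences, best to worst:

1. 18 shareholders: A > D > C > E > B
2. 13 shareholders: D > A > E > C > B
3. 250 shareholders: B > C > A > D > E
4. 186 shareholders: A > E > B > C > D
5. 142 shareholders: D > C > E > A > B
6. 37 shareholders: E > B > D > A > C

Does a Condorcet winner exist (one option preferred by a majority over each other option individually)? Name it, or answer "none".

Checking pairwise contests:
E beats B 396–250.
A beats E 467–179.
C beats A 392–254.
B beats D 473–173.
B beats C 473–173.
Every option loses at least one head-to-head, so there is no Condorcet winner.

none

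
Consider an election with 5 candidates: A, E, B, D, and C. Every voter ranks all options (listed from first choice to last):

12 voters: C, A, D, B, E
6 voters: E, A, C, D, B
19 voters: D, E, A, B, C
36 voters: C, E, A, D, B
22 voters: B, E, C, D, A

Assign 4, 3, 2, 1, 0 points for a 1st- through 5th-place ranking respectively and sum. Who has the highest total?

E

A: 12·3 + 6·3 + 19·2 + 36·2 + 22·0 = 164
E: 12·0 + 6·4 + 19·3 + 36·3 + 22·3 = 255
B: 12·1 + 6·0 + 19·1 + 36·0 + 22·4 = 119
D: 12·2 + 6·1 + 19·4 + 36·1 + 22·1 = 164
C: 12·4 + 6·2 + 19·0 + 36·4 + 22·2 = 248
E has the highest Borda score (255).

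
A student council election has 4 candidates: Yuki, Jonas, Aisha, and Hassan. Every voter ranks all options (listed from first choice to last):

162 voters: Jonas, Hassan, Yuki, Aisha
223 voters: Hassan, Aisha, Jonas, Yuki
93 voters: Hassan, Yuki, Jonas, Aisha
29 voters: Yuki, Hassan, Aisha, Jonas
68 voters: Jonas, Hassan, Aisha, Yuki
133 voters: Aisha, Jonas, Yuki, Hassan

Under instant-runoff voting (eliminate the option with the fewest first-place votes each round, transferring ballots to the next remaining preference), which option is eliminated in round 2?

Aisha

Round 1: Yuki 29, Jonas 230, Aisha 133, Hassan 316. Eliminate Yuki.
Round 2: Jonas 230, Aisha 133, Hassan 345. Eliminate Aisha.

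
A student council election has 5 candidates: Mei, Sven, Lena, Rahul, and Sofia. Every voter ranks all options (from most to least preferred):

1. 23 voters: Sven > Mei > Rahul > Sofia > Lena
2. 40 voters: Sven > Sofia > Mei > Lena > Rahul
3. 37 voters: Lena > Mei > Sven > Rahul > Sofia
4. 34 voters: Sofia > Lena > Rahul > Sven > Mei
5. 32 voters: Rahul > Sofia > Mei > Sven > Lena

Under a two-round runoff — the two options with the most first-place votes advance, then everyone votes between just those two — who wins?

Round 1 first-place votes: Mei 0, Sven 63, Lena 37, Rahul 32, Sofia 34.
Sven and Lena advance.
Runoff: Sven is preferred to Lena by 95 voters; Lena by 71.
Sven wins the runoff.

Sven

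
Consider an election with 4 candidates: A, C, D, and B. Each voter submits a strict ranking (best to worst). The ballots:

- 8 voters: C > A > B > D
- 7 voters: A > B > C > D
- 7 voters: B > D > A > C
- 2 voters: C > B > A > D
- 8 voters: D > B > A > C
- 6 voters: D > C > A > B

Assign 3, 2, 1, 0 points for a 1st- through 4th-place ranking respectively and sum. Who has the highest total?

A: 8·2 + 7·3 + 7·1 + 2·1 + 8·1 + 6·1 = 60
C: 8·3 + 7·1 + 7·0 + 2·3 + 8·0 + 6·2 = 49
D: 8·0 + 7·0 + 7·2 + 2·0 + 8·3 + 6·3 = 56
B: 8·1 + 7·2 + 7·3 + 2·2 + 8·2 + 6·0 = 63
B has the highest Borda score (63).

B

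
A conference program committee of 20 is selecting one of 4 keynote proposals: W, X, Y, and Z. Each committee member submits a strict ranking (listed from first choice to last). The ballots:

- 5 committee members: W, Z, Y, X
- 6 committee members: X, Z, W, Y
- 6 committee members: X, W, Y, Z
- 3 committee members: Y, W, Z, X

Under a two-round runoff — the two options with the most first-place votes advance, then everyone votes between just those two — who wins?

Round 1 first-place votes: W 5, X 12, Y 3, Z 0.
X and W advance.
Runoff: X is preferred to W by 12 voters; W by 8.
X wins the runoff.

X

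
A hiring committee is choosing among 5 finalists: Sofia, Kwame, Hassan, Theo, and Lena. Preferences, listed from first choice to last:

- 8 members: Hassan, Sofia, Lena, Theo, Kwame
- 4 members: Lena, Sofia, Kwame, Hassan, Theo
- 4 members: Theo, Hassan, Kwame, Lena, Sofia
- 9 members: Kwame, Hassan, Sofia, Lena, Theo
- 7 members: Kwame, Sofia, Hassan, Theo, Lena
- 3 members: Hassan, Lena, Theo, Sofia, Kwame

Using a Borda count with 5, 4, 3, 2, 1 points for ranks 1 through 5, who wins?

Sofia: 8·4 + 4·4 + 4·1 + 9·3 + 7·4 + 3·2 = 113
Kwame: 8·1 + 4·3 + 4·3 + 9·5 + 7·5 + 3·1 = 115
Hassan: 8·5 + 4·2 + 4·4 + 9·4 + 7·3 + 3·5 = 136
Theo: 8·2 + 4·1 + 4·5 + 9·1 + 7·2 + 3·3 = 72
Lena: 8·3 + 4·5 + 4·2 + 9·2 + 7·1 + 3·4 = 89
Hassan has the highest Borda score (136).

Hassan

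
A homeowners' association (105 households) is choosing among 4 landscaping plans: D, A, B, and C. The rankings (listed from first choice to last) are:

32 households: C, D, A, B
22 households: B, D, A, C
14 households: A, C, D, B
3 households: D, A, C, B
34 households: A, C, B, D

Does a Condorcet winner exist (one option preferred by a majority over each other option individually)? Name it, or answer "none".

Checking pairwise contests:
B beats D 56–49.
D beats A 57–48.
A beats B 83–22.
A beats C 73–32.
Every option loses at least one head-to-head, so there is no Condorcet winner.

none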